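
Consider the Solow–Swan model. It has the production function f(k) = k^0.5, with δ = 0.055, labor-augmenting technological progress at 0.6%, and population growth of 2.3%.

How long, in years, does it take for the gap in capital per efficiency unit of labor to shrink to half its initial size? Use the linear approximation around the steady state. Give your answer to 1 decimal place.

t_½ ≈ 16.5 years

Near the steady state the convergence rate is λ = (1 − α)(n + g + δ).
λ = (1 − 0.5) × 0.084 = 0.5 × 0.084 = 0.0420
Half-life = ln 2 / λ = 0.6931 / 0.0420 ≈ 16.50 years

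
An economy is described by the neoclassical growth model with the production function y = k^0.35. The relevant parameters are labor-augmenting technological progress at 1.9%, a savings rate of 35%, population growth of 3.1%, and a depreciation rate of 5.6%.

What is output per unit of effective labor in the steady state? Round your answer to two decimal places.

y* ≈ 1.90

In steady state, investment equals break-even investment: s·k^α = (n + g + δ)·k.
Dividing both sides by k: k^(1−α) = s / (n + g + δ).
k^0.65 = 0.35 / (0.031 + 0.019 + 0.056) = 0.35 / 0.106 = 3.3019
k* = 3.3019^(1/0.65) ≈ 6.2820
y* = (k*)^α = 6.2820^0.35 ≈ 1.9025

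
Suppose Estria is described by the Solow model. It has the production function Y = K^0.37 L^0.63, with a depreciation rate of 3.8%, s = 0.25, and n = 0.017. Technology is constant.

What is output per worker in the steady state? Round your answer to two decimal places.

y* = 2.43

Steady state requires s·f(k) = (n + δ)·k, i.e. s·k^α = (n + δ)·k.
Dividing both sides by k: k^(1−α) = s / (n + δ).
k^0.63 = 0.25 / (0.017 + 0.038) = 0.25 / 0.055 = 4.5455
k* = 4.5455^(1/0.63) ≈ 11.0606
y* = (k*)^α = 11.0606^0.37 ≈ 2.4333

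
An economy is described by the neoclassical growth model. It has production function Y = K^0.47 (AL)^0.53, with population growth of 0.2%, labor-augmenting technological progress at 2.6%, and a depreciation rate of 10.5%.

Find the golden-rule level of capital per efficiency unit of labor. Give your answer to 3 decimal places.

k_gold ≈ 10.825

The golden rule sets f'(k) = n + g + δ, i.e. α·k^(α−1) = n + g + δ.
So k^(1−α) = α / (n + g + δ) = 0.47 / 0.133 = 3.5338.
k_gold = 3.5338^(1/0.53) ≈ 10.8248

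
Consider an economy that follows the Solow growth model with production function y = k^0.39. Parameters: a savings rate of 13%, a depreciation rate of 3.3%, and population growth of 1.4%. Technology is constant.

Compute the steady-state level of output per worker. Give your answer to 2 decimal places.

y* ≈ 1.92

Steady state requires s·f(k) = (n + δ)·k, i.e. s·k^α = (n + δ)·k.
Rearranging, k^(1−α) = s / (n + δ).
k^0.61 = 0.13 / (0.014 + 0.033) = 0.13 / 0.047 = 2.7660
k* = 2.7660^(1/0.61) ≈ 5.3009
y* = (k*)^α = 5.3009^0.39 ≈ 1.9164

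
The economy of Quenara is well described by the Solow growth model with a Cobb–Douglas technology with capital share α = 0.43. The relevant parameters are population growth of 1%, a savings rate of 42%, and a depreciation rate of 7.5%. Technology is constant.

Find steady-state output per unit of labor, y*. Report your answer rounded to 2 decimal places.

Steady state requires s·f(k) = (n + δ)·k, i.e. s·k^α = (n + δ)·k.
Rearranging, k^(1−α) = s / (n + δ).
k^0.57 = 0.42 / (0.010 + 0.075) = 0.42 / 0.085 = 4.9412
k* = 4.9412^(1/0.57) ≈ 16.4911
y* = (k*)^α = 16.4911^0.43 ≈ 3.3375

y* = 3.34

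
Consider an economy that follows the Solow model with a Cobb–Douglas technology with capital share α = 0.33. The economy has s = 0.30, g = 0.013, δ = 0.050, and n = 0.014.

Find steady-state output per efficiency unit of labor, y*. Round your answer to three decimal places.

y* ≈ 1.954

In steady state, investment equals break-even investment: s·k^α = (n + g + δ)·k.
Rearranging, k^(1−α) = s / (n + g + δ).
k^0.67 = 0.30 / (0.014 + 0.013 + 0.050) = 0.30 / 0.077 = 3.8961
k* = 3.8961^(1/0.67) ≈ 7.6127
y* = (k*)^α = 7.6127^0.33 ≈ 1.9539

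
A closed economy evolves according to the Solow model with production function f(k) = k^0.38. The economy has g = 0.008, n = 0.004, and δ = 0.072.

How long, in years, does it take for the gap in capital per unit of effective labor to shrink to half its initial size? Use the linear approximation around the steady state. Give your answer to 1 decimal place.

Near the steady state the convergence rate is λ = (1 − α)(n + g + δ).
λ = (1 − 0.38) × 0.084 = 0.62 × 0.084 = 0.05208
Half-life = ln 2 / λ = 0.6931 / 0.05208 ≈ 13.31 years

half-life ≈ 13.3 years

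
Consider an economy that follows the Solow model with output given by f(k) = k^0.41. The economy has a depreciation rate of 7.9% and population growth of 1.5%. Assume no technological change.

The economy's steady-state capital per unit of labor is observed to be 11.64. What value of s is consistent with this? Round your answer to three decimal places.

s ≈ 0.400

In steady state, investment equals break-even investment: s·k^α = (n + δ)·k.
So s / (n + δ) = (k*)^(1−α) = 11.64^0.59 = 4.2551.
Therefore s = 4.2551 × (n + δ) = 4.2551 × 0.094 = 0.4000.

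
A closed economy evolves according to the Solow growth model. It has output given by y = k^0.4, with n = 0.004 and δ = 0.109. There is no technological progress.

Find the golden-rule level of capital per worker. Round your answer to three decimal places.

The golden rule sets f'(k) = n + δ, i.e. α·k^(α−1) = n + δ.
So k^(1−α) = α / (n + δ) = 0.4 / 0.113 = 3.5398.
k_gold = 3.5398^(1/0.6) ≈ 8.2218

k_gold ≈ 8.222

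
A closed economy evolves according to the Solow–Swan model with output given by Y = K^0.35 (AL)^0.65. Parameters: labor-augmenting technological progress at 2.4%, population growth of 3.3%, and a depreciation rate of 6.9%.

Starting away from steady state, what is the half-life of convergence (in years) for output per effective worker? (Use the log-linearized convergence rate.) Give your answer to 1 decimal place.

about 8.5 years

Near the steady state the convergence rate is λ = (1 − α)(n + g + δ).
λ = (1 − 0.35) × 0.126 = 0.65 × 0.126 = 0.0819
Half-life = ln 2 / λ = 0.6931 / 0.0819 ≈ 8.46 years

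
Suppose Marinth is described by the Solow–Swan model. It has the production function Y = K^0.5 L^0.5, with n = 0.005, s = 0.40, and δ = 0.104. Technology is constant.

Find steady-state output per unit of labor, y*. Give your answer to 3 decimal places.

At the steady state, Δk = 0, so s·k^α = (n + δ)·k.
Rearranging, k^(1−α) = s / (n + δ).
k^0.5 = 0.40 / (0.005 + 0.104) = 0.40 / 0.109 = 3.6697
k* = 3.6697^(1/0.5) ≈ 13.4667
y* = (k*)^α = 13.4667^0.5 ≈ 3.6697

y* ≈ 3.670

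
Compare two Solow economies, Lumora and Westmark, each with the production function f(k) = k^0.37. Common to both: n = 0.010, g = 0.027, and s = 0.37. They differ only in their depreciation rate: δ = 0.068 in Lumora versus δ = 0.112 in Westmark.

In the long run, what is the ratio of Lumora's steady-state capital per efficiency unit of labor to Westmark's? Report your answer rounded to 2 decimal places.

Steady-state k* = [s/(n + g + δ)]^(1/(1−α)), so the ratio is [ (s_L/(n + g + δ)_L) / (s_W/(n + g + δ)_W) ]^1.5873.
s_L/(n + g + δ)_L = 0.37/0.105 = 3.5238; s_W/(n + g + δ)_W = 0.37/0.149 = 2.4832.
Ratio = (3.5238/2.4832)^1.5873 = 1.4191^1.5873 ≈ 1.7430

k*_L / k*_W ≈ 1.74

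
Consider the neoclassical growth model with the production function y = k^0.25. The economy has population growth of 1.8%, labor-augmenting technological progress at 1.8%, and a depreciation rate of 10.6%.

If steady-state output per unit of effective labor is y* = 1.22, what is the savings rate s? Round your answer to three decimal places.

s ≈ 0.258

In steady state, investment equals break-even investment: s·k^α = (n + g + δ)·k.
Since y* = [s/(n + g + δ)]^(α/(1−α)), we have s/(n + g + δ) = (y*)^((1−α)/α) = 1.22^3 = 1.8158.
Therefore s = 1.8158 × (n + g + δ) = 1.8158 × 0.142 = 0.2578.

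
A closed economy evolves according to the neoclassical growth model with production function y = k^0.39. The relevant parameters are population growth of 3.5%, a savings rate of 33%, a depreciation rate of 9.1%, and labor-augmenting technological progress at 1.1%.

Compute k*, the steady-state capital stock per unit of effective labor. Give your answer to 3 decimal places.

k* = 4.226

In steady state, investment equals break-even investment: s·k^α = (n + g + δ)·k.
Dividing both sides by k: k^(1−α) = s / (n + g + δ).
k^0.61 = 0.33 / (0.035 + 0.011 + 0.091) = 0.33 / 0.137 = 2.4088
k* = 2.4088^(1/0.61) ≈ 4.2257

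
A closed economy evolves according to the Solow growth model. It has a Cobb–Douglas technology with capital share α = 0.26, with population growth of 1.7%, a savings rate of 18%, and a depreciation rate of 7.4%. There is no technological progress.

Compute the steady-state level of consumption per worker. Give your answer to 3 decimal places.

Steady state requires s·f(k) = (n + δ)·k, i.e. s·k^α = (n + δ)·k.
Dividing both sides by k: k^(1−α) = s / (n + δ).
k^0.74 = 0.18 / (0.017 + 0.074) = 0.18 / 0.091 = 1.9780
k* = 1.9780^(1/0.74) ≈ 2.5137
y* = (k*)^α = 2.5137^0.26 ≈ 1.2708
c* = (1 − s)·y* = (1 − 0.18) × 1.2708 ≈ 1.0421

c* ≈ 1.042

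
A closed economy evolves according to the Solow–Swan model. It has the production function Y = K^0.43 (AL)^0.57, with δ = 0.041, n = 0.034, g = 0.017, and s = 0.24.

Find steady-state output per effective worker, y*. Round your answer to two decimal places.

At the steady state, Δk = 0, so s·k^α = (n + g + δ)·k.
Dividing both sides by k: k^(1−α) = s / (n + g + δ).
k^0.57 = 0.24 / (0.034 + 0.017 + 0.041) = 0.24 / 0.092 = 2.6087
k* = 2.6087^(1/0.57) ≈ 5.3774
y* = (k*)^α = 5.3774^0.43 ≈ 2.0613

y* = 2.06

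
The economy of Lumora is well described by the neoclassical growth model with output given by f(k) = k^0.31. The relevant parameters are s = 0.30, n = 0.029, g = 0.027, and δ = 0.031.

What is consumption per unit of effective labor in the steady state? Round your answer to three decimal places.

At the steady state, Δk = 0, so s·k^α = (n + g + δ)·k.
Rearranging, k^(1−α) = s / (n + g + δ).
k^0.69 = 0.30 / (0.029 + 0.027 + 0.031) = 0.30 / 0.087 = 3.4483
k* = 3.4483^(1/0.69) ≈ 6.0136
y* = (k*)^α = 6.0136^0.31 ≈ 1.7439
c* = (1 − s)·y* = (1 − 0.30) × 1.7439 ≈ 1.2207

c* ≈ 1.221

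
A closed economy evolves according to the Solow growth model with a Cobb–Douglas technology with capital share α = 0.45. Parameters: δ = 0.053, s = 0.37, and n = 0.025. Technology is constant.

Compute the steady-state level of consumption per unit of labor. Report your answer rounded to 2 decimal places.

In steady state, investment equals break-even investment: s·k^α = (n + δ)·k.
Dividing both sides by k: k^(1−α) = s / (n + δ).
k^0.55 = 0.37 / (0.025 + 0.053) = 0.37 / 0.078 = 4.7436
k* = 4.7436^(1/0.55) ≈ 16.9546
y* = (k*)^α = 16.9546^0.45 ≈ 3.5742
c* = (1 − s)·y* = (1 − 0.37) × 3.5742 ≈ 2.2517

c* = 2.25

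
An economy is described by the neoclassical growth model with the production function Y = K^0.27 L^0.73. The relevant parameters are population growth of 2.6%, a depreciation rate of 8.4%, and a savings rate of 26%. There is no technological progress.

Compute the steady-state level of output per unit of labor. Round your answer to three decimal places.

y* = 1.375

In steady state, investment equals break-even investment: s·k^α = (n + δ)·k.
Dividing both sides by k: k^(1−α) = s / (n + δ).
k^0.73 = 0.26 / (0.026 + 0.084) = 0.26 / 0.110 = 2.3636
k* = 2.3636^(1/0.73) ≈ 3.2490
y* = (k*)^α = 3.2490^0.27 ≈ 1.3746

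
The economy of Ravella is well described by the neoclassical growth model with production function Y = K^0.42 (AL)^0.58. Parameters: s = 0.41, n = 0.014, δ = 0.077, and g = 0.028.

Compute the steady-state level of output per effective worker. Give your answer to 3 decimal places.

y* = 2.449

At the steady state, Δk = 0, so s·k^α = (n + g + δ)·k.
Dividing both sides by k: k^(1−α) = s / (n + g + δ).
k^0.58 = 0.41 / (0.014 + 0.028 + 0.077) = 0.41 / 0.119 = 3.4454
k* = 3.4454^(1/0.58) ≈ 8.4387
y* = (k*)^α = 8.4387^0.42 ≈ 2.4493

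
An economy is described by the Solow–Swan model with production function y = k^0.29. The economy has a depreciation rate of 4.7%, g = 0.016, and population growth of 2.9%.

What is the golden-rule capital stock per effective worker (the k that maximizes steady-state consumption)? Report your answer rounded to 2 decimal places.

The golden rule sets f'(k) = n + g + δ, i.e. α·k^(α−1) = n + g + δ.
So k^(1−α) = α / (n + g + δ) = 0.29 / 0.092 = 3.1522.
k_gold = 3.1522^(1/0.71) ≈ 5.0382

k_gold ≈ 5.04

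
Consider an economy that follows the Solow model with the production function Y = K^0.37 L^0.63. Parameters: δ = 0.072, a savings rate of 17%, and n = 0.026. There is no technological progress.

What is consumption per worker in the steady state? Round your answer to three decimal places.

c* = 1.147

In steady state, investment equals break-even investment: s·k^α = (n + δ)·k.
Dividing both sides by k: k^(1−α) = s / (n + δ).
k^0.63 = 0.17 / (0.026 + 0.072) = 0.17 / 0.098 = 1.7347
k* = 1.7347^(1/0.63) ≈ 2.3973
y* = (k*)^α = 2.3973^0.37 ≈ 1.3820
c* = (1 − s)·y* = (1 − 0.17) × 1.3820 ≈ 1.1471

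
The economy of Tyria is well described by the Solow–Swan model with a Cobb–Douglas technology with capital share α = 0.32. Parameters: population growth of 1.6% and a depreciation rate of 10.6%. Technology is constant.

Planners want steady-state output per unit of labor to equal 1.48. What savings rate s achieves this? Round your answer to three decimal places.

Steady state requires s·f(k) = (n + δ)·k, i.e. s·k^α = (n + δ)·k.
Since y* = [s/(n + δ)]^(α/(1−α)), we have s/(n + δ) = (y*)^((1−α)/α) = 1.48^2.125 = 2.3004.
Therefore s = 2.3004 × (n + δ) = 2.3004 × 0.122 = 0.2806.

s ≈ 0.281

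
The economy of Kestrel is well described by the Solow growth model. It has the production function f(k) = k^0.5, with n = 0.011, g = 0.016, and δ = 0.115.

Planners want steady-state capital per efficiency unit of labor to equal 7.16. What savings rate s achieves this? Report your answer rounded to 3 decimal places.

s ≈ 0.380

At the steady state, Δk = 0, so s·k^α = (n + g + δ)·k.
So s / (n + g + δ) = (k*)^(1−α) = 7.16^0.5 = 2.6758.
Therefore s = 2.6758 × (n + g + δ) = 2.6758 × 0.142 = 0.3800.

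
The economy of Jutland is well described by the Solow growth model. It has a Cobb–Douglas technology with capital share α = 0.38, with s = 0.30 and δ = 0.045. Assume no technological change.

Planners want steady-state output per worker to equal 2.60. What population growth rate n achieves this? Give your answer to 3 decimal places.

In steady state, investment equals break-even investment: s·k^α = (n + δ)·k.
Since y* = [s/(n + δ)]^(α/(1−α)), we have s/(n + δ) = (y*)^((1−α)/α) = 2.60^1.6316 = 4.7541.
Therefore n + δ = s / 4.7541 = 0.30 / 4.7541 = 0.0631, so n = 0.0631 − 0.045 = 0.0181.

n ≈ 0.018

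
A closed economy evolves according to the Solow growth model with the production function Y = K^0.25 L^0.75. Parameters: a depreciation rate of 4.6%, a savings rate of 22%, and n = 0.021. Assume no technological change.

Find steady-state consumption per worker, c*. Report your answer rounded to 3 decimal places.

c* ≈ 1.159

Steady state requires s·f(k) = (n + δ)·k, i.e. s·k^α = (n + δ)·k.
Rearranging, k^(1−α) = s / (n + δ).
k^0.75 = 0.22 / (0.021 + 0.046) = 0.22 / 0.067 = 3.2836
k* = 3.2836^(1/0.75) ≈ 4.8805
y* = (k*)^α = 4.8805^0.25 ≈ 1.4863
c* = (1 − s)·y* = (1 − 0.22) × 1.4863 ≈ 1.1593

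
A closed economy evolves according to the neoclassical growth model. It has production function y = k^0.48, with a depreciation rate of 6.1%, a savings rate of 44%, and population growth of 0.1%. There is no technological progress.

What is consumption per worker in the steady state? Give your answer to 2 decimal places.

c* ≈ 3.42

In steady state, investment equals break-even investment: s·k^α = (n + δ)·k.
Rearranging, k^(1−α) = s / (n + δ).
k^0.52 = 0.44 / (0.001 + 0.061) = 0.44 / 0.062 = 7.0968
k* = 7.0968^(1/0.52) ≈ 43.3170
y* = (k*)^α = 43.3170^0.48 ≈ 6.1037
c* = (1 − s)·y* = (1 − 0.44) × 6.1037 ≈ 3.4181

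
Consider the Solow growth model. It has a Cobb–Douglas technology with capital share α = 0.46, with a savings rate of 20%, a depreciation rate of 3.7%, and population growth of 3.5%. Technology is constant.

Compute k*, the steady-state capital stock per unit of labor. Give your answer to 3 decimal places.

Steady state requires s·f(k) = (n + δ)·k, i.e. s·k^α = (n + δ)·k.
Rearranging, k^(1−α) = s / (n + δ).
k^0.54 = 0.20 / (0.035 + 0.037) = 0.20 / 0.072 = 2.7778
k* = 2.7778^(1/0.54) ≈ 6.6324

k* ≈ 6.632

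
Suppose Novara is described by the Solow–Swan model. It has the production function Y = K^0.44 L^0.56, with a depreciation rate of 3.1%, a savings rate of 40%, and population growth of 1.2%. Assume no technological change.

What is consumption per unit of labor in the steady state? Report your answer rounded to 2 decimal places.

c* ≈ 3.46

At the steady state, Δk = 0, so s·k^α = (n + δ)·k.
Rearranging, k^(1−α) = s / (n + δ).
k^0.56 = 0.40 / (0.012 + 0.031) = 0.40 / 0.043 = 9.3023
k* = 9.3023^(1/0.56) ≈ 53.6569
y* = (k*)^α = 53.6569^0.44 ≈ 5.7681
c* = (1 − s)·y* = (1 − 0.40) × 5.7681 ≈ 3.4609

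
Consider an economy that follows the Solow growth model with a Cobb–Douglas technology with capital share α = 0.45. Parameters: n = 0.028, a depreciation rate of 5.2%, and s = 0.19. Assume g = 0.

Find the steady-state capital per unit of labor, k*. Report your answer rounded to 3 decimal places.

k* ≈ 4.820

At the steady state, Δk = 0, so s·k^α = (n + δ)·k.
Rearranging, k^(1−α) = s / (n + δ).
k^0.55 = 0.19 / (0.028 + 0.052) = 0.19 / 0.080 = 2.3750
k* = 2.3750^(1/0.55) ≈ 4.8198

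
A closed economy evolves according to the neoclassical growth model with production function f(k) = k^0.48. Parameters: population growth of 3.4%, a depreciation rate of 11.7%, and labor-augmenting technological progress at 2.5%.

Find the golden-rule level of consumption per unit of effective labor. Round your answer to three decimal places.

c_gold ≈ 1.313

At the golden rule, f'(k) = n + g + δ, so α·k^(α−1) = n + g + δ and k_gold = (α/(n + g + δ))^(1/(1−α)).
k_gold = (0.48/0.176)^(1/0.52) = 2.7273^1.9231 ≈ 6.8859
c_gold = f(k_gold) − (n + g + δ)·k_gold = 2.5248 − 0.176×6.8859 ≈ 1.3129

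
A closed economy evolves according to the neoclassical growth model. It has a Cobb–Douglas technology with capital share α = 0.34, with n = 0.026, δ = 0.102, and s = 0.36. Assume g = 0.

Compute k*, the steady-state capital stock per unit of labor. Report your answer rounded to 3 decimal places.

Steady state requires s·f(k) = (n + δ)·k, i.e. s·k^α = (n + δ)·k.
Rearranging, k^(1−α) = s / (n + δ).
k^0.66 = 0.36 / (0.026 + 0.102) = 0.36 / 0.128 = 2.8125
k* = 2.8125^(1/0.66) ≈ 4.7912

k* = 4.791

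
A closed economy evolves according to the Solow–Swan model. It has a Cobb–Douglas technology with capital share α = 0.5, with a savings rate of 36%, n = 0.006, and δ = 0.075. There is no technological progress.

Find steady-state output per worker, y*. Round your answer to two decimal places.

At the steady state, Δk = 0, so s·k^α = (n + δ)·k.
Rearranging, k^(1−α) = s / (n + δ).
k^0.5 = 0.36 / (0.006 + 0.075) = 0.36 / 0.081 = 4.4444
k* = 4.4444^(1/0.5) ≈ 19.7527
y* = (k*)^α = 19.7527^0.5 ≈ 4.4444

y* = 4.44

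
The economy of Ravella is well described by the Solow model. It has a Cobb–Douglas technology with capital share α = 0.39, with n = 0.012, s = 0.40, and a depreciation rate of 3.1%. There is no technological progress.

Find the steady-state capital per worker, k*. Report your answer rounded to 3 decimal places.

k* ≈ 38.713

In steady state, investment equals break-even investment: s·k^α = (n + δ)·k.
Dividing both sides by k: k^(1−α) = s / (n + δ).
k^0.61 = 0.40 / (0.012 + 0.031) = 0.40 / 0.043 = 9.3023
k* = 9.3023^(1/0.61) ≈ 38.7127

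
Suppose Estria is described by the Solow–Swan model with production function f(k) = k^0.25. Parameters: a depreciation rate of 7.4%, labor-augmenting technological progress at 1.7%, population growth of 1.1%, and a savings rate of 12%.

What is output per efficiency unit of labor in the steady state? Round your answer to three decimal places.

y* ≈ 1.056

At the steady state, Δk = 0, so s·k^α = (n + g + δ)·k.
Rearranging, k^(1−α) = s / (n + g + δ).
k^0.75 = 0.12 / (0.011 + 0.017 + 0.074) = 0.12 / 0.102 = 1.1765
k* = 1.1765^(1/0.75) ≈ 1.2420
y* = (k*)^α = 1.2420^0.25 ≈ 1.0557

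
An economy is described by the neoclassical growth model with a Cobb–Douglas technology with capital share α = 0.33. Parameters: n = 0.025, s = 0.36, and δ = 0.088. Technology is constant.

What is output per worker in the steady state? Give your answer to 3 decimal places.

y* ≈ 1.770

At the steady state, Δk = 0, so s·k^α = (n + δ)·k.
Dividing both sides by k: k^(1−α) = s / (n + δ).
k^0.67 = 0.36 / (0.025 + 0.088) = 0.36 / 0.113 = 3.1858
k* = 3.1858^(1/0.67) ≈ 5.6373
y* = (k*)^α = 5.6373^0.33 ≈ 1.7695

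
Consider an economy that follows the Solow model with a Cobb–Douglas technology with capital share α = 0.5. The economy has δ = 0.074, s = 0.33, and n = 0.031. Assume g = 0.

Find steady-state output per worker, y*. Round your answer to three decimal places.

Steady state requires s·f(k) = (n + δ)·k, i.e. s·k^α = (n + δ)·k.
Dividing both sides by k: k^(1−α) = s / (n + δ).
k^0.5 = 0.33 / (0.031 + 0.074) = 0.33 / 0.105 = 3.1429
k* = 3.1429^(1/0.5) ≈ 9.8778
y* = (k*)^α = 9.8778^0.5 ≈ 3.1429

y* = 3.143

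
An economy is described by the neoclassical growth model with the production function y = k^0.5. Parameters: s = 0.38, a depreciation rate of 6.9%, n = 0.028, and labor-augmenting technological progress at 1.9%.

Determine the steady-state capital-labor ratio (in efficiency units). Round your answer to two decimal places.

k* ≈ 10.73

Steady state requires s·f(k) = (n + g + δ)·k, i.e. s·k^α = (n + g + δ)·k.
Dividing both sides by k: k^(1−α) = s / (n + g + δ).
k^0.5 = 0.38 / (0.028 + 0.019 + 0.069) = 0.38 / 0.116 = 3.2759
k* = 3.2759^(1/0.5) ≈ 10.7315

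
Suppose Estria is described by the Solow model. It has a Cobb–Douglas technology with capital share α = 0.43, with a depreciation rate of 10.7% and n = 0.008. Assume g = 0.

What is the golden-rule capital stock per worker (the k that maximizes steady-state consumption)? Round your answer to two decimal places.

k_gold ≈ 10.11

The golden rule sets f'(k) = n + δ, i.e. α·k^(α−1) = n + δ.
So k^(1−α) = α / (n + δ) = 0.43 / 0.115 = 3.7391.
k_gold = 3.7391^(1/0.57) ≈ 10.1124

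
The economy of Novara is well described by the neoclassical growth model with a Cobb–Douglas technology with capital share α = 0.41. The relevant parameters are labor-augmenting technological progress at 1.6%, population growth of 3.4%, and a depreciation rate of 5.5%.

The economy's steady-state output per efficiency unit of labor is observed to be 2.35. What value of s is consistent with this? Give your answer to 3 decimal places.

At the steady state, Δk = 0, so s·k^α = (n + g + δ)·k.
Since y* = [s/(n + g + δ)]^(α/(1−α)), we have s/(n + g + δ) = (y*)^((1−α)/α) = 2.35^1.439 = 3.4195.
Therefore s = 3.4195 × (n + g + δ) = 3.4195 × 0.105 = 0.3590.

s ≈ 0.359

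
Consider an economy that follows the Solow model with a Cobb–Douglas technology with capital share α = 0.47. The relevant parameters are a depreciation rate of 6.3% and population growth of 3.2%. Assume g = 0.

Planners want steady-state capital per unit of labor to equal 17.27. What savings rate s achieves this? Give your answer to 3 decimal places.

In steady state, investment equals break-even investment: s·k^α = (n + δ)·k.
So s / (n + δ) = (k*)^(1−α) = 17.27^0.53 = 4.5265.
Therefore s = 4.5265 × (n + δ) = 4.5265 × 0.095 = 0.4300.

s ≈ 0.430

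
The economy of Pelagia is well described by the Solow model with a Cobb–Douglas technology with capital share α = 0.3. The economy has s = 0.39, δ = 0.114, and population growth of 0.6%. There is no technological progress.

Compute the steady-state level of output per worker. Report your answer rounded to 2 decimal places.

y* = 1.66

Steady state requires s·f(k) = (n + δ)·k, i.e. s·k^α = (n + δ)·k.
Rearranging, k^(1−α) = s / (n + δ).
k^0.7 = 0.39 / (0.006 + 0.114) = 0.39 / 0.120 = 3.2500
k* = 3.2500^(1/0.7) ≈ 5.3859
y* = (k*)^α = 5.3859^0.3 ≈ 1.6572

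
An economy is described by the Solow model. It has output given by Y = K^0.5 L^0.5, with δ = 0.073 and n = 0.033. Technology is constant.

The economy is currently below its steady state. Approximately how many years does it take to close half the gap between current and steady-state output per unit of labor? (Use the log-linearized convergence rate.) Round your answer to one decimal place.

about 13.1 years

Near the steady state the convergence rate is λ = (1 − α)(n + δ).
λ = (1 − 0.5) × 0.106 = 0.5 × 0.106 = 0.0530
Half-life = ln 2 / λ = 0.6931 / 0.0530 ≈ 13.08 years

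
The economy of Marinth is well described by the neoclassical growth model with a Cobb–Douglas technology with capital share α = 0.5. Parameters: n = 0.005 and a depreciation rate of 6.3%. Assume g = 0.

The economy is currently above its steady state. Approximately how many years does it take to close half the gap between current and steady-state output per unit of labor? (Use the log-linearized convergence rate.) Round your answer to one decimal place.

Near the steady state the convergence rate is λ = (1 − α)(n + δ).
λ = (1 − 0.5) × 0.068 = 0.5 × 0.068 = 0.0340
Half-life = ln 2 / λ = 0.6931 / 0.0340 ≈ 20.39 years

t_½ ≈ 20.4 years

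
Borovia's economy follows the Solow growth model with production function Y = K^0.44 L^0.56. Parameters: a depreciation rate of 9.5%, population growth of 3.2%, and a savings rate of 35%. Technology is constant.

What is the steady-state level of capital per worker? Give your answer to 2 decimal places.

At the steady state, Δk = 0, so s·k^α = (n + δ)·k.
Dividing both sides by k: k^(1−α) = s / (n + δ).
k^0.56 = 0.35 / (0.032 + 0.095) = 0.35 / 0.127 = 2.7559
k* = 2.7559^(1/0.56) ≈ 6.1120

k* = 6.11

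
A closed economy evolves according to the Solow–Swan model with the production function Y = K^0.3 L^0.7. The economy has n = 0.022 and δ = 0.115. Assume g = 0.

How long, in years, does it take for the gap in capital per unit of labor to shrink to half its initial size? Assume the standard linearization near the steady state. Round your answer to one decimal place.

Near the steady state the convergence rate is λ = (1 − α)(n + δ).
λ = (1 − 0.3) × 0.137 = 0.7 × 0.137 = 0.0959
Half-life = ln 2 / λ = 0.6931 / 0.0959 ≈ 7.23 years

half-life ≈ 7.2 years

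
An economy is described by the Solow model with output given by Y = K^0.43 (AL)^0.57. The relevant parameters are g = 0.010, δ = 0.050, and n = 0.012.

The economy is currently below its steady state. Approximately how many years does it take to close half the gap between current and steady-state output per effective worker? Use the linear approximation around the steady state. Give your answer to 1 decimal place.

Near the steady state the convergence rate is λ = (1 − α)(n + g + δ).
λ = (1 − 0.43) × 0.072 = 0.57 × 0.072 = 0.04104
Half-life = ln 2 / λ = 0.6931 / 0.04104 ≈ 16.89 years

t_½ ≈ 16.9 years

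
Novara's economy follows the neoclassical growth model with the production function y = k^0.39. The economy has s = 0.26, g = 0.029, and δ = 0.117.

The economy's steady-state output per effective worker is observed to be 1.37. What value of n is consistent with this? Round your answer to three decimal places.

Steady state requires s·f(k) = (n + g + δ)·k, i.e. s·k^α = (n + g + δ)·k.
Since y* = [s/(n + g + δ)]^(α/(1−α)), we have s/(n + g + δ) = (y*)^((1−α)/α) = 1.37^1.5641 = 1.6362.
Therefore n + g + δ = s / 1.6362 = 0.26 / 1.6362 = 0.1589, so n = 0.1589 − 0.146 = 0.0129.

n ≈ 0.013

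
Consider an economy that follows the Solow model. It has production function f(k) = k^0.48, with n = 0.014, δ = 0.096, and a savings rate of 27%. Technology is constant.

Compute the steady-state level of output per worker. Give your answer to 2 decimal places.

In steady state, investment equals break-even investment: s·k^α = (n + δ)·k.
Rearranging, k^(1−α) = s / (n + δ).
k^0.52 = 0.27 / (0.014 + 0.096) = 0.27 / 0.110 = 2.4545
k* = 2.4545^(1/0.52) ≈ 5.6225
y* = (k*)^α = 5.6225^0.48 ≈ 2.2907

y* ≈ 2.29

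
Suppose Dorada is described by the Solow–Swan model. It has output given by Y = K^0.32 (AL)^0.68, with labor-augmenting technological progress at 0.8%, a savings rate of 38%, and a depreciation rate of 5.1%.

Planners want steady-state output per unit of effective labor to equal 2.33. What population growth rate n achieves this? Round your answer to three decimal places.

n ≈ 0.004

At the steady state, Δk = 0, so s·k^α = (n + g + δ)·k.
Since y* = [s/(n + g + δ)]^(α/(1−α)), we have s/(n + g + δ) = (y*)^((1−α)/α) = 2.33^2.125 = 6.0344.
Therefore n + g + δ = s / 6.0344 = 0.38 / 6.0344 = 0.0630, so n = 0.0630 − 0.059 = 0.0040.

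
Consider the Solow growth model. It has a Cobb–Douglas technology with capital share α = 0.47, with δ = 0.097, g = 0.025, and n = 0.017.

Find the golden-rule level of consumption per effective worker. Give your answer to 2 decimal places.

At the golden rule, f'(k) = n + g + δ, so α·k^(α−1) = n + g + δ and k_gold = (α/(n + g + δ))^(1/(1−α)).
k_gold = (0.47/0.139)^(1/0.53) = 3.3813^1.8868 ≈ 9.9604
c_gold = f(k_gold) − (n + g + δ)·k_gold = 2.9457 − 0.139×9.9604 ≈ 1.5612

c_gold ≈ 1.56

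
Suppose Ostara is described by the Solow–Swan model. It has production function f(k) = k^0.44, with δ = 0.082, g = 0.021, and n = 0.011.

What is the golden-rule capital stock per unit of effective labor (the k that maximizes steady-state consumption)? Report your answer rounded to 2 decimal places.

k_gold ≈ 11.15

The golden rule sets f'(k) = n + g + δ, i.e. α·k^(α−1) = n + g + δ.
So k^(1−α) = α / (n + g + δ) = 0.44 / 0.114 = 3.8596.
k_gold = 3.8596^(1/0.56) ≈ 11.1531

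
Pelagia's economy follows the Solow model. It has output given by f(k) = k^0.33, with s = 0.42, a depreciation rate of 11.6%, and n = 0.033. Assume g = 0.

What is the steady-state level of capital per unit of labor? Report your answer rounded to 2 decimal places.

At the steady state, Δk = 0, so s·k^α = (n + δ)·k.
Dividing both sides by k: k^(1−α) = s / (n + δ).
k^0.67 = 0.42 / (0.033 + 0.116) = 0.42 / 0.149 = 2.8188
k* = 2.8188^(1/0.67) ≈ 4.6961

k* = 4.70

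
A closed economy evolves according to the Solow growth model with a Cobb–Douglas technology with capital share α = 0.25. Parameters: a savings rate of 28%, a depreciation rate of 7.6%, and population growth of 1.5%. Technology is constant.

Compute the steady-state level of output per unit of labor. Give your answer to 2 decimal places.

In steady state, investment equals break-even investment: s·k^α = (n + δ)·k.
Dividing both sides by k: k^(1−α) = s / (n + δ).
k^0.75 = 0.28 / (0.015 + 0.076) = 0.28 / 0.091 = 3.0769
k* = 3.0769^(1/0.75) ≈ 4.4753
y* = (k*)^α = 4.4753^0.25 ≈ 1.4545

y* = 1.45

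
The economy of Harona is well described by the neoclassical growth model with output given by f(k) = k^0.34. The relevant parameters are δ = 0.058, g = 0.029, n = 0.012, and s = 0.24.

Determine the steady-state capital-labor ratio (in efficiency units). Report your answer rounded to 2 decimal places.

k* ≈ 3.83

Steady state requires s·f(k) = (n + g + δ)·k, i.e. s·k^α = (n + g + δ)·k.
Dividing both sides by k: k^(1−α) = s / (n + g + δ).
k^0.66 = 0.24 / (0.012 + 0.029 + 0.058) = 0.24 / 0.099 = 2.4242
k* = 2.4242^(1/0.66) ≈ 3.8254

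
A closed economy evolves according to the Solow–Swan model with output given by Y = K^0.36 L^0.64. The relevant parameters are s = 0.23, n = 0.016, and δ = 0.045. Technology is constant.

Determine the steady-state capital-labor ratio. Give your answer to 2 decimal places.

At the steady state, Δk = 0, so s·k^α = (n + δ)·k.
Rearranging, k^(1−α) = s / (n + δ).
k^0.64 = 0.23 / (0.016 + 0.045) = 0.23 / 0.061 = 3.7705
k* = 3.7705^(1/0.64) ≈ 7.9547

k* ≈ 7.95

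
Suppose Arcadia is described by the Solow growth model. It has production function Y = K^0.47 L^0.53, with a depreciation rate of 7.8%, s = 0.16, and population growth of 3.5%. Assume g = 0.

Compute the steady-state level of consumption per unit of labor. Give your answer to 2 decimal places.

At the steady state, Δk = 0, so s·k^α = (n + δ)·k.
Dividing both sides by k: k^(1−α) = s / (n + δ).
k^0.53 = 0.16 / (0.035 + 0.078) = 0.16 / 0.113 = 1.4159
k* = 1.4159^(1/0.53) ≈ 1.9274
y* = (k*)^α = 1.9274^0.47 ≈ 1.3612
c* = (1 − s)·y* = (1 − 0.16) × 1.3612 ≈ 1.1434

c* ≈ 1.14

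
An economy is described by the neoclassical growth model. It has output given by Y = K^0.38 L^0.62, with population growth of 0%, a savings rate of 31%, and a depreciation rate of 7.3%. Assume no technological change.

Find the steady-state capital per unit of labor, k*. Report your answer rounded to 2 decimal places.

k* = 10.30

Steady state requires s·f(k) = (n + δ)·k, i.e. s·k^α = (n + δ)·k.
Dividing both sides by k: k^(1−α) = s / (n + δ).
k^0.62 = 0.31 / (0.000 + 0.073) = 0.31 / 0.073 = 4.2466
k* = 4.2466^(1/0.62) ≈ 10.3031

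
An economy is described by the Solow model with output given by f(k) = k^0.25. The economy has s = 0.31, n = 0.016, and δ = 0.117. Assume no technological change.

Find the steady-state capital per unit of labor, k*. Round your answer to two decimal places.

k* = 3.09

Steady state requires s·f(k) = (n + δ)·k, i.e. s·k^α = (n + δ)·k.
Dividing both sides by k: k^(1−α) = s / (n + δ).
k^0.75 = 0.31 / (0.016 + 0.117) = 0.31 / 0.133 = 2.3308
k* = 2.3308^(1/0.75) ≈ 3.0903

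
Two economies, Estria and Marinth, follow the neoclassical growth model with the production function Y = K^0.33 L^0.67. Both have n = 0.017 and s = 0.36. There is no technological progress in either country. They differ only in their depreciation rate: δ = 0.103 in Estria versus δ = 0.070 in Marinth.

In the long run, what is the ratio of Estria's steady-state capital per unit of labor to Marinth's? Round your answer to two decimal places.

Steady-state k* = [s/(n + δ)]^(1/(1−α)), so the ratio is [ (s_E/(n + δ)_E) / (s_M/(n + δ)_M) ]^1.4925.
s_E/(n + δ)_E = 0.36/0.120 = 3.0000; s_M/(n + δ)_M = 0.36/0.087 = 4.1379.
Ratio = (3.0000/4.1379)^1.4925 = 0.7250^1.4925 ≈ 0.6188

ratio ≈ 0.62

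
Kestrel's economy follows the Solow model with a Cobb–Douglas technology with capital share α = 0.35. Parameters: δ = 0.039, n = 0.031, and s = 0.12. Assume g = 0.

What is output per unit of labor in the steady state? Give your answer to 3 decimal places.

y* = 1.337

Steady state requires s·f(k) = (n + δ)·k, i.e. s·k^α = (n + δ)·k.
Dividing both sides by k: k^(1−α) = s / (n + δ).
k^0.65 = 0.12 / (0.031 + 0.039) = 0.12 / 0.070 = 1.7143
k* = 1.7143^(1/0.65) ≈ 2.2916
y* = (k*)^α = 2.2916^0.35 ≈ 1.3367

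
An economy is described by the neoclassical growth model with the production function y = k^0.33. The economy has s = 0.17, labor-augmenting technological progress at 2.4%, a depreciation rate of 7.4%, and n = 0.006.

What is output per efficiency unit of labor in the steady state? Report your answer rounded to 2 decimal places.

Steady state requires s·f(k) = (n + g + δ)·k, i.e. s·k^α = (n + g + δ)·k.
Dividing both sides by k: k^(1−α) = s / (n + g + δ).
k^0.67 = 0.17 / (0.006 + 0.024 + 0.074) = 0.17 / 0.104 = 1.6346
k* = 1.6346^(1/0.67) ≈ 2.0822
y* = (k*)^α = 2.0822^0.33 ≈ 1.2738

y* ≈ 1.27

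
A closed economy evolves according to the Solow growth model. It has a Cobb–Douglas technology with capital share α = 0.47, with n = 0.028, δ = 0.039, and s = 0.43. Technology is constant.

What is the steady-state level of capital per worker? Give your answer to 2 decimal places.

k* ≈ 33.37

In steady state, investment equals break-even investment: s·k^α = (n + δ)·k.
Dividing both sides by k: k^(1−α) = s / (n + δ).
k^0.53 = 0.43 / (0.028 + 0.039) = 0.43 / 0.067 = 6.4179
k* = 6.4179^(1/0.53) ≈ 33.3721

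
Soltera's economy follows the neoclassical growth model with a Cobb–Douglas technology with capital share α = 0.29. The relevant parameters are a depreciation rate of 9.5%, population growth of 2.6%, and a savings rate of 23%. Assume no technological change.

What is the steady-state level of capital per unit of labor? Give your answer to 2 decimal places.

At the steady state, Δk = 0, so s·k^α = (n + δ)·k.
Rearranging, k^(1−α) = s / (n + δ).
k^0.71 = 0.23 / (0.026 + 0.095) = 0.23 / 0.121 = 1.9008
k* = 1.9008^(1/0.71) ≈ 2.4710

k* ≈ 2.47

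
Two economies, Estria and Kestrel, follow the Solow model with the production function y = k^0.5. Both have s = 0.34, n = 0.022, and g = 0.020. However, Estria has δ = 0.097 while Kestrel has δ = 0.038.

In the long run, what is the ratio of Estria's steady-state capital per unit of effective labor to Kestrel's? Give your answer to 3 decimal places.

ratio ≈ 0.331

Steady-state k* = [s/(n + g + δ)]^(1/(1−α)), so the ratio is [ (s_E/(n + g + δ)_E) / (s_K/(n + g + δ)_K) ]^2.
s_E/(n + g + δ)_E = 0.34/0.139 = 2.4460; s_K/(n + g + δ)_K = 0.34/0.080 = 4.2500.
Ratio = (2.4460/4.2500)^2 = 0.5755^2 ≈ 0.3312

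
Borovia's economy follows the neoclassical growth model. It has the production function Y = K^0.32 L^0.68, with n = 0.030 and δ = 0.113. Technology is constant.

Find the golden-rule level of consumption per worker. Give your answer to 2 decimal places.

c_gold ≈ 0.99

At the golden rule, f'(k) = n + δ, so α·k^(α−1) = n + δ and k_gold = (α/(n + δ))^(1/(1−α)).
k_gold = (0.32/0.143)^(1/0.68) = 2.2378^1.4706 ≈ 3.2692
c_gold = f(k_gold) − (n + δ)·k_gold = 1.4609 − 0.143×3.2692 ≈ 0.9934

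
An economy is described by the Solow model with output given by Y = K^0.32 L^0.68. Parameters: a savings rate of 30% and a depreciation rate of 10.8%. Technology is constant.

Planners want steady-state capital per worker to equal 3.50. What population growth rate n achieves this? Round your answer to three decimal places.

n ≈ 0.020

Steady state requires s·f(k) = (n + δ)·k, i.e. s·k^α = (n + δ)·k.
So s / (n + δ) = (k*)^(1−α) = 3.50^0.68 = 2.3440.
Therefore n + δ = s / 2.3440 = 0.30 / 2.3440 = 0.1280, so n = 0.1280 − 0.108 = 0.0200.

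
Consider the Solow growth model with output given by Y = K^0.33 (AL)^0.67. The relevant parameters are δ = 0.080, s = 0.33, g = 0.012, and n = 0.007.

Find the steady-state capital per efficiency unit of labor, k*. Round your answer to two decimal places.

k* ≈ 6.03

Steady state requires s·f(k) = (n + g + δ)·k, i.e. s·k^α = (n + g + δ)·k.
Dividing both sides by k: k^(1−α) = s / (n + g + δ).
k^0.67 = 0.33 / (0.007 + 0.012 + 0.080) = 0.33 / 0.099 = 3.3333
k* = 3.3333^(1/0.67) ≈ 6.0313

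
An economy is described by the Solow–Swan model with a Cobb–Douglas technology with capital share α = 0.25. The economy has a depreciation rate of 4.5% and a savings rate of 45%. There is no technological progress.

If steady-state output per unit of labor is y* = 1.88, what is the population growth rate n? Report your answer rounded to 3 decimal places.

In steady state, investment equals break-even investment: s·k^α = (n + δ)·k.
Since y* = [s/(n + δ)]^(α/(1−α)), we have s/(n + δ) = (y*)^((1−α)/α) = 1.88^3 = 6.6447.
Therefore n + δ = s / 6.6447 = 0.45 / 6.6447 = 0.0677, so n = 0.0677 − 0.045 = 0.0227.

n ≈ 0.023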